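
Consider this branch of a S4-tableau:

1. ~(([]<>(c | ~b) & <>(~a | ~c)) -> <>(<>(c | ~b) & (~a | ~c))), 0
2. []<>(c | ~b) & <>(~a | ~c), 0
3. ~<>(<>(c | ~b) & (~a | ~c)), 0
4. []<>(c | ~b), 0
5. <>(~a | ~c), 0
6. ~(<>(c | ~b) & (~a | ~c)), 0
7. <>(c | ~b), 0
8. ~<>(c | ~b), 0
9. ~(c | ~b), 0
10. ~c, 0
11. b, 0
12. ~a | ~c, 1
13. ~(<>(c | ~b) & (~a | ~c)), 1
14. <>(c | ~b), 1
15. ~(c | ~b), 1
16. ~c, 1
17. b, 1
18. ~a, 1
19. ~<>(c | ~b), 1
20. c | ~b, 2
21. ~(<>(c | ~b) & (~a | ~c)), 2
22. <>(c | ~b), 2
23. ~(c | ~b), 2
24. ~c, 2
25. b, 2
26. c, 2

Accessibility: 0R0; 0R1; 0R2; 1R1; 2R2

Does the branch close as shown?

Yes, closed

Both c and ~c appear at 2.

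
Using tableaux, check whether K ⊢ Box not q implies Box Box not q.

No, not valid

Tableau for the negation not (Box not q implies Box Box not q):
1. not (Box not q implies Box Box not q), u
2. Box not q, u
3. not Box Box not q, u
4. not Box not q, v
5. not q, v
6. q, w
Accessibility: uRv, vRw
The negation has an open branch (countermodel exists).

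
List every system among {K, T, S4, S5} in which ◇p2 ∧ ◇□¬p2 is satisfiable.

K, T, S4

S4-tableau for the formula:
1. ◇p2 ∧ ◇□¬p2, u
2. ◇p2, u
3. ◇□¬p2, u
4. p2, v
5. □¬p2, w
6. ¬p2, w
Accessibility: uRu, uRv, uRw, vRv, wRw
Complete open branch: satisfiable in S4, hence also in K, T (this S4-model is also a K-model and a T-model).
S5-tableau for the formula:
1. ◇p2 ∧ ◇□¬p2, u
2. ◇p2, u
3. ◇□¬p2, u
4. p2, v
5. □¬p2, w
6. ¬p2, u
7. ¬p2, v
Accessibility: uRu, uRv, uRw, vRu, vRv, vRw, wRu, wRv, wRw
Branch closes: p2 and ¬p2 both at v.
Every branch closes (one shown): unsatisfiable in S5.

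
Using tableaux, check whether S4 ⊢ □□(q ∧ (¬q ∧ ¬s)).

Tableau for the negation ¬□□(q ∧ (¬q ∧ ¬s)):
1. ¬□□(q ∧ (¬q ∧ ¬s)), w0
2. ¬□(q ∧ (¬q ∧ ¬s)), w1
3. ¬(q ∧ (¬q ∧ ¬s)), w2
4. ¬(¬q ∧ ¬s), w2
5. s, w2
Accessibility: w0Rw0, w0Rw1, w0Rw2, w1Rw1, w1Rw2, w2Rw2
The negation has an open branch (countermodel exists).

No, not valid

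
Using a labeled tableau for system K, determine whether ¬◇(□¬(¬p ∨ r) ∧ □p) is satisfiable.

Satisfiable (open branch found)

1. ¬◇(□¬(¬p ∨ r) ∧ □p), 0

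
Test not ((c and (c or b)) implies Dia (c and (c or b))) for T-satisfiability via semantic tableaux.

Unsatisfiable

1. not ((c and (c or b)) implies Dia (c and (c or b))), u
2. c and (c or b), u
3. not Dia (c and (c or b)), u
4. c, u
5. c or b, u
6. not (c and (c or b)), u
7. b, u
8. not (c or b), u
9. not c, u
10. not b, u
Accessibility: uRu
Branch closes: c and not c both at u.
Every branch closes; the branch above is one of them.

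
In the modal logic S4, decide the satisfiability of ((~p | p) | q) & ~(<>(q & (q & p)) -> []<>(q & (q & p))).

Satisfiable

1. ((~p | p) | q) & ~(<>(q & (q & p)) -> []<>(q & (q & p))), 0
2. (~p | p) | q, 0   [&-rule on 1]
3. ~(<>(q & (q & p)) -> []<>(q & (q & p))), 0   [&-rule on 1]
4. <>(q & (q & p)), 0   [~->-rule on 3]
5. ~[]<>(q & (q & p)), 0   [~->-rule on 3]
6. q, 0   [|-rule on 2 (branches; this branch)]
7. q & (q & p), 1   [<>-rule on 4: fresh world 1, 0R1]
8. q, 1   [&-rule on 7]
9. q & p, 1   [&-rule on 7]
10. p, 1   [&-rule on 9]
11. ~<>(q & (q & p)), 2   [~[]-rule on 5: fresh world 2, 0R2]
12. ~(q & (q & p)), 2   [~<>-rule on 11 via 2R2]
13. ~(q & p), 2   [~&-rule on 12 (branches; this branch)]
14. ~p, 2   [~&-rule on 13 (branches; this branch)]
Accessibility: 0R0, 0R1, 0R2, 1R1, 2R2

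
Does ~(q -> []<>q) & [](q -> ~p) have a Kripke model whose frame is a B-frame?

Unsatisfiable

1. ~(q -> []<>q) & [](q -> ~p), u
2. ~(q -> []<>q), u   [&-rule on 1]
3. [](q -> ~p), u   [&-rule on 1]
4. q, u   [~->-rule on 2]
5. ~[]<>q, u   [~->-rule on 2]
6. q -> ~p, u   [[]-rule on 3 via uRu]
7. ~p, u   [->-rule on 6 (branches; this branch)]
8. ~<>q, v   [~[]-rule on 5: fresh world v, uRv]
9. q -> ~p, v   [[]-rule on 3 via uRv]
10. ~q, u   [~<>-rule on 8 via vRu]
Accessibility: uRu, uRv, vRu, vRv
Branch closes: q and ~q both at u.
Every branch closes; the branch above is one of them.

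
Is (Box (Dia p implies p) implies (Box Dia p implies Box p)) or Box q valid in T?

Valid

Tableau for the negation not ((Box (Dia p implies p) implies (Box Dia p implies Box p)) or Box q):
1. not ((Box (Dia p implies p) implies (Box Dia p implies Box p)) or Box q), u
2. not (Box (Dia p implies p) implies (Box Dia p implies Box p)), u
3. not Box q, u
4. Box (Dia p implies p), u
5. not (Box Dia p implies Box p), u
6. Box Dia p, u
7. not Box p, u
8. Dia p implies p, u
9. Dia p, u
10. p, u
11. not q, v
12. Dia p implies p, v
13. Dia p, v
14. p, v
15. not p, w
16. Dia p implies p, w
17. Dia p, w
18. not Dia p, w
19. p, x
20. Dia p implies p, x
21. Dia p, x
22. p, y
23. p, z
24. not p, z
Accessibility: uRu, uRv, uRw, uRx, vRv, vRy, wRw, wRz, xRx, yRy, zRz
Branch closes: p and not p both at z.
All branches of the negation close; one closing branch shown above.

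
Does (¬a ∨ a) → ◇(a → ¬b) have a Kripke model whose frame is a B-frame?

1. (¬a ∨ a) → ◇(a → ¬b), 0
2. ◇(a → ¬b), 0   [→-rule on 1 (branches; this branch)]
3. a → ¬b, 1   [◇-rule on 2: fresh world 1, 0R1]
4. ¬b, 1   [→-rule on 3 (branches; this branch)]
Accessibility: 0R0, 0R1, 1R0, 1R1

Satisfiable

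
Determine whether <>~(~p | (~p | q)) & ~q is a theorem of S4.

Tableau for the negation ~(<>~(~p | (~p | q)) & ~q):
1. ~(<>~(~p | (~p | q)) & ~q), w0
2. q, w0
Accessibility: w0Rw0
The negation has an open branch (countermodel exists).

Invalid (countermodel exists)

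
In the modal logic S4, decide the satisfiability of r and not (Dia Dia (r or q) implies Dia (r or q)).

Unsatisfiable (every branch closes)

1. r and not (Dia Dia (r or q) implies Dia (r or q)), u
2. r, u   [and-rule on 1]
3. not (Dia Dia (r or q) implies Dia (r or q)), u   [and-rule on 1]
4. Dia Dia (r or q), u   [neg-implies-rule on 3]
5. not Dia (r or q), u   [neg-implies-rule on 3]
6. not (r or q), u   [neg-Dia-rule on 5 via uRu]
7. not r, u   [neg-or-rule on 6]
8. not q, u   [neg-or-rule on 6]
Accessibility: uRu
Branch closes: r and not r both at u.
Every branch closes; the branch above is one of them.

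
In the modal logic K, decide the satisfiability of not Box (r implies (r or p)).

Unsatisfiable (every branch closes)

1. not Box (r implies (r or p)), w0
2. not (r implies (r or p)), w1
3. r, w1
4. not (r or p), w1
5. not r, w1
6. not p, w1
Accessibility: w0Rw1
Branch closes: r and not r both at w1.
(One branch shown.) All branches close.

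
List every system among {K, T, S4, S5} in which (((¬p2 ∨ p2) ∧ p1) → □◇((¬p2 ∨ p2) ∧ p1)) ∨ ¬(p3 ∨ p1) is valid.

S5

S5-tableau for the negation ¬((((¬p2 ∨ p2) ∧ p1) → □◇((¬p2 ∨ p2) ∧ p1)) ∨ ¬(p3 ∨ p1)):
1. ¬((((¬p2 ∨ p2) ∧ p1) → □◇((¬p2 ∨ p2) ∧ p1)) ∨ ¬(p3 ∨ p1)), 0
2. ¬(((¬p2 ∨ p2) ∧ p1) → □◇((¬p2 ∨ p2) ∧ p1)), 0   [¬∨-rule on 1]
3. p3 ∨ p1, 0   [¬∨-rule on 1]
4. (¬p2 ∨ p2) ∧ p1, 0   [¬→-rule on 2]
5. ¬□◇((¬p2 ∨ p2) ∧ p1), 0   [¬→-rule on 2]
6. ¬p2 ∨ p2, 0   [∧-rule on 4]
7. p1, 0   [∧-rule on 4]
8. p2, 0   [∨-rule on 6 (branches; this branch)]
9. ¬◇((¬p2 ∨ p2) ∧ p1), 1   [¬□-rule on 5: fresh world 1, 0R1]
10. ¬((¬p2 ∨ p2) ∧ p1), 0   [¬◇-rule on 9 via 1R0]
11. ¬((¬p2 ∨ p2) ∧ p1), 1   [¬◇-rule on 9 via 1R1]
12. ¬(¬p2 ∨ p2), 0   [¬∧-rule on 10 (branches; this branch)]
13. ¬p2, 0   [¬∨-rule on 12]
Accessibility: 0R0, 0R1, 1R0, 1R1
Branch closes: p2 and ¬p2 both at 0.
Every branch closes (one shown): valid in S5.
S4-tableau for the negation ¬((((¬p2 ∨ p2) ∧ p1) → □◇((¬p2 ∨ p2) ∧ p1)) ∨ ¬(p3 ∨ p1)):
1. ¬((((¬p2 ∨ p2) ∧ p1) → □◇((¬p2 ∨ p2) ∧ p1)) ∨ ¬(p3 ∨ p1)), 0
2. ¬(((¬p2 ∨ p2) ∧ p1) → □◇((¬p2 ∨ p2) ∧ p1)), 0   [¬∨-rule on 1]
3. p3 ∨ p1, 0   [¬∨-rule on 1]
4. (¬p2 ∨ p2) ∧ p1, 0   [¬→-rule on 2]
5. ¬□◇((¬p2 ∨ p2) ∧ p1), 0   [¬→-rule on 2]
6. ¬p2 ∨ p2, 0   [∧-rule on 4]
7. p1, 0   [∧-rule on 4]
8. p2, 0   [∨-rule on 6 (branches; this branch)]
9. ¬◇((¬p2 ∨ p2) ∧ p1), 1   [¬□-rule on 5: fresh world 1, 0R1]
10. ¬((¬p2 ∨ p2) ∧ p1), 1   [¬◇-rule on 9 via 1R1]
11. ¬p1, 1   [¬∧-rule on 10 (branches; this branch)]
Accessibility: 0R0, 0R1, 1R1
Complete open branch: countermodel on an S4-frame, so not valid in S4, nor in K, T (the same frame is also a K-frame and a T-frame).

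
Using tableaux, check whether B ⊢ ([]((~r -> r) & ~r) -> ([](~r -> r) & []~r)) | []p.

Valid

Tableau for the negation ~(([]((~r -> r) & ~r) -> ([](~r -> r) & []~r)) | []p):
1. ~(([]((~r -> r) & ~r) -> ([](~r -> r) & []~r)) | []p), u
2. ~([]((~r -> r) & ~r) -> ([](~r -> r) & []~r)), u
3. ~[]p, u
4. []((~r -> r) & ~r), u
5. ~([](~r -> r) & []~r), u
6. (~r -> r) & ~r, u
7. ~r -> r, u
8. ~r, u
9. ~[]~r, u
10. r, u
Accessibility: uRu
Branch closes: r and ~r both at u.
Every branch of the negation's tableau closes; the branch above is one of them.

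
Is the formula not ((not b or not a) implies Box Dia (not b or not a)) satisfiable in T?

1. not ((not b or not a) implies Box Dia (not b or not a)), w0
2. not b or not a, w0   [neg-implies-rule on 1]
3. not Box Dia (not b or not a), w0   [neg-implies-rule on 1]
4. not a, w0   [or-rule on 2 (branches; this branch)]
5. not Dia (not b or not a), w1   [neg-Box-rule on 3: fresh world w1, w0Rw1]
6. not (not b or not a), w1   [neg-Dia-rule on 5 via w1Rw1]
7. b, w1   [neg-or-rule on 6]
8. a, w1   [neg-or-rule on 6]
Accessibility: w0Rw0, w0Rw1, w1Rw1

Yes, satisfiable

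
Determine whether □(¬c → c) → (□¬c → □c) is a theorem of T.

Valid

Tableau for the negation ¬(□(¬c → c) → (□¬c → □c)):
1. ¬(□(¬c → c) → (□¬c → □c)), 0
2. □(¬c → c), 0   [¬→-rule on 1]
3. ¬(□¬c → □c), 0   [¬→-rule on 1]
4. □¬c, 0   [¬→-rule on 3]
5. ¬□c, 0   [¬→-rule on 3]
6. ¬c → c, 0   [□-rule on 2 via 0R0]
7. ¬c, 0   [□-rule on 4 via 0R0]
8. c, 0   [→-rule on 6 (branches; this branch)]
Accessibility: 0R0
Branch closes: c and ¬c both at 0.
All branches of the negation close; one closing branch shown above.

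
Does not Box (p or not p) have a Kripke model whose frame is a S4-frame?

No, unsatisfiable

1. not Box (p or not p), 0
2. not (p or not p), 1   [neg-Box-rule on 1: fresh world 1, 0R1]
3. not p, 1   [neg-or-rule on 2]
4. p, 1   [neg-or-rule on 2]
Accessibility: 0R0, 0R1, 1R1
Branch closes: p and not p both at 1.
(One branch shown.) All branches close.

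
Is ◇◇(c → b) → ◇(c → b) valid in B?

Tableau for the negation ¬(◇◇(c → b) → ◇(c → b)):
1. ¬(◇◇(c → b) → ◇(c → b)), w0
2. ◇◇(c → b), w0   [¬→-rule on 1]
3. ¬◇(c → b), w0   [¬→-rule on 1]
4. ¬(c → b), w0   [¬◇-rule on 3 via w0Rw0]
5. c, w0   [¬→-rule on 4]
6. ¬b, w0   [¬→-rule on 4]
7. ◇(c → b), w1   [◇-rule on 2: fresh world w1, w0Rw1]
8. ¬(c → b), w1   [¬◇-rule on 3 via w0Rw1]
9. c, w1   [¬→-rule on 8]
10. ¬b, w1   [¬→-rule on 8]
11. c → b, w2   [◇-rule on 7: fresh world w2, w1Rw2]
12. b, w2   [→-rule on 11 (branches; this branch)]
Accessibility: w0Rw0, w0Rw1, w1Rw0, w1Rw1, w1Rw2, w2Rw1, w2Rw2
The negation has an open branch (countermodel exists).

Not valid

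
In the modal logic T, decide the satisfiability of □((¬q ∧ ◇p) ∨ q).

Satisfiable

1. □((¬q ∧ ◇p) ∨ q), w0
2. (¬q ∧ ◇p) ∨ q, w0
3. q, w0
Accessibility: w0Rw0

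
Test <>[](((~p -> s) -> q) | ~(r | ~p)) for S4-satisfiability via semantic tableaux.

1. <>[](((~p -> s) -> q) | ~(r | ~p)), u
2. [](((~p -> s) -> q) | ~(r | ~p)), v   [<>-rule on 1: fresh world v, uRv]
3. ((~p -> s) -> q) | ~(r | ~p), v   [[]-rule on 2 via vRv]
4. ~(r | ~p), v   [|-rule on 3 (branches; this branch)]
5. ~r, v   [~|-rule on 4]
6. p, v   [~|-rule on 4]
Accessibility: uRu, uRv, vRv

Yes, satisfiable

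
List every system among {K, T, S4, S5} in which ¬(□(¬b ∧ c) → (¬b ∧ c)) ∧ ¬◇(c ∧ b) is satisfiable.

T-tableau for the formula:
1. ¬(□(¬b ∧ c) → (¬b ∧ c)) ∧ ¬◇(c ∧ b), u
2. ¬(□(¬b ∧ c) → (¬b ∧ c)), u
3. ¬◇(c ∧ b), u
4. □(¬b ∧ c), u
5. ¬(¬b ∧ c), u
6. ¬(c ∧ b), u
7. ¬b ∧ c, u
8. ¬b, u
9. c, u
10. ¬c, u
Accessibility: uRu
Branch closes: c and ¬c both at u.
Every branch closes (one shown): unsatisfiable in T, hence also in S4, S5 (every S4/S5-frame is a T-frame).
K-tableau for the formula:
1. ¬(□(¬b ∧ c) → (¬b ∧ c)) ∧ ¬◇(c ∧ b), u
2. ¬(□(¬b ∧ c) → (¬b ∧ c)), u
3. ¬◇(c ∧ b), u
4. □(¬b ∧ c), u
5. ¬(¬b ∧ c), u
6. ¬c, u
Complete open branch: satisfiable in K.

K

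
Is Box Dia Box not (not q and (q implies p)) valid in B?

Invalid (countermodel exists)

Tableau for the negation not Box Dia Box not (not q and (q implies p)):
1. not Box Dia Box not (not q and (q implies p)), w0
2. not Dia Box not (not q and (q implies p)), w1   [neg-Box-rule on 1: fresh world w1, w0Rw1]
3. not Box not (not q and (q implies p)), w0   [neg-Dia-rule on 2 via w1Rw0]
4. not Box not (not q and (q implies p)), w1   [neg-Dia-rule on 2 via w1Rw1]
5. not q and (q implies p), w2   [neg-Box-rule on 3: fresh world w2, w0Rw2]
6. not q, w2   [and-rule on 5]
7. q implies p, w2   [and-rule on 5]
8. p, w2   [implies-rule on 7 (branches; this branch)]
9. not q and (q implies p), w3   [neg-Box-rule on 4: fresh world w3, w1Rw3]
10. not q, w3   [and-rule on 9]
11. q implies p, w3   [and-rule on 9]
12. not Box not (not q and (q implies p)), w3   [neg-Dia-rule on 2 via w1Rw3]
13. p, w3   [implies-rule on 11 (branches; this branch)]
14. not q and (q implies p), w4   [neg-Box-rule on 12: fresh world w4, w3Rw4]
15. not q, w4   [and-rule on 14]
16. q implies p, w4   [and-rule on 14]
17. p, w4   [implies-rule on 16 (branches; this branch)]
Accessibility: w0Rw0, w0Rw1, w0Rw2, w1Rw0, w1Rw1, w1Rw3, w2Rw0, w2Rw2, w3Rw1, w3Rw3, w3Rw4, w4Rw3, w4Rw4
The negation has an open branch (countermodel exists).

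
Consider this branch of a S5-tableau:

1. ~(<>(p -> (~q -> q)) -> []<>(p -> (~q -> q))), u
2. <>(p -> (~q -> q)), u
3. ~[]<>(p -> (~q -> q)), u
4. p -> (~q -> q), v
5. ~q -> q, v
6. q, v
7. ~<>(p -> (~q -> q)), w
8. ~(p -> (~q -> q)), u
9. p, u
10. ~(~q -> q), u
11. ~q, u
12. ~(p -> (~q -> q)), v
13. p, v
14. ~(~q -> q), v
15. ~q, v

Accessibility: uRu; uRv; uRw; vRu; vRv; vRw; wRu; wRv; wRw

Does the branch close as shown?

Closed

Both q and ~q appear at v.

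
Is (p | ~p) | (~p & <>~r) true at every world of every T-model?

Yes, valid

Tableau for the negation ~((p | ~p) | (~p & <>~r)):
1. ~((p | ~p) | (~p & <>~r)), u
2. ~(p | ~p), u
3. ~(~p & <>~r), u
4. ~p, u
5. p, u
Accessibility: uRu
Branch closes: p and ~p both at u.
Every branch of the negation's tableau closes; the branch above is one of them.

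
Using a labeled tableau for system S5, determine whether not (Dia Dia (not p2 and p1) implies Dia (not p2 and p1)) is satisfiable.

Unsatisfiable

1. not (Dia Dia (not p2 and p1) implies Dia (not p2 and p1)), w0
2. Dia Dia (not p2 and p1), w0   [neg-implies-rule on 1]
3. not Dia (not p2 and p1), w0   [neg-implies-rule on 1]
4. not (not p2 and p1), w0   [neg-Dia-rule on 3 via w0Rw0]
5. not p1, w0   [neg-and-rule on 4 (branches; this branch)]
6. Dia (not p2 and p1), w1   [Dia-rule on 2: fresh world w1, w0Rw1]
7. not (not p2 and p1), w1   [neg-Dia-rule on 3 via w0Rw1]
8. not p1, w1   [neg-and-rule on 7 (branches; this branch)]
9. not p2 and p1, w2   [Dia-rule on 6: fresh world w2, w1Rw2]
10. not p2, w2   [and-rule on 9]
11. p1, w2   [and-rule on 9]
12. not (not p2 and p1), w2   [neg-Dia-rule on 3 via w0Rw2]
13. not p1, w2   [neg-and-rule on 12 (branches; this branch)]
Accessibility: w0Rw0, w0Rw1, w0Rw2, w1Rw0, w1Rw1, w1Rw2, w2Rw0, w2Rw1, w2Rw2
Branch closes: p1 and not p1 both at w2.
Every branch closes; the branch above is one of them.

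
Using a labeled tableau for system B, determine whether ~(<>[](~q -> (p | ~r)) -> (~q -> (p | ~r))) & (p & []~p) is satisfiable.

1. ~(<>[](~q -> (p | ~r)) -> (~q -> (p | ~r))) & (p & []~p), 0
2. ~(<>[](~q -> (p | ~r)) -> (~q -> (p | ~r))), 0
3. p & []~p, 0
4. <>[](~q -> (p | ~r)), 0
5. ~(~q -> (p | ~r)), 0
6. p, 0
7. []~p, 0
8. ~q, 0
9. ~(p | ~r), 0
10. ~p, 0
11. r, 0
Accessibility: 0R0
Branch closes: p and ~p both at 0.
All branches of the tableau close; one closing branch shown above.

No, unsatisfiable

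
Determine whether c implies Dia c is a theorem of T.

Valid in T

Tableau for the negation not (c implies Dia c):
1. not (c implies Dia c), u
2. c, u
3. not Dia c, u
4. not c, u
Accessibility: uRu
Branch closes: c and not c both at u.
Every branch of the negation's tableau closes; the branch above is one of them.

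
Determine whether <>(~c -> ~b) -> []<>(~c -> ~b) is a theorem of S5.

Valid in S5

Tableau for the negation ~(<>(~c -> ~b) -> []<>(~c -> ~b)):
1. ~(<>(~c -> ~b) -> []<>(~c -> ~b)), u
2. <>(~c -> ~b), u
3. ~[]<>(~c -> ~b), u
4. ~c -> ~b, v
5. ~b, v
6. ~<>(~c -> ~b), w
7. ~(~c -> ~b), u
8. ~c, u
9. b, u
10. ~(~c -> ~b), v
11. ~c, v
12. b, v
Accessibility: uRu, uRv, uRw, vRu, vRv, vRw, wRu, wRv, wRw
Branch closes: b and ~b both at v.
Every branch of the negation's tableau closes; the branch above is one of them.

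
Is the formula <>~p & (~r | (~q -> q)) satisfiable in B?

Satisfiable (open branch found)

1. <>~p & (~r | (~q -> q)), 0
2. <>~p, 0
3. ~r | (~q -> q), 0
4. ~q -> q, 0
5. q, 0
6. ~p, 1
Accessibility: 0R0, 0R1, 1R0, 1R1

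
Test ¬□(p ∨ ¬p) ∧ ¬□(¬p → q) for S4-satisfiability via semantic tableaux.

Unsatisfiable (every branch closes)

1. ¬□(p ∨ ¬p) ∧ ¬□(¬p → q), 0
2. ¬□(p ∨ ¬p), 0
3. ¬□(¬p → q), 0
4. ¬(p ∨ ¬p), 1
5. ¬p, 1
6. p, 1
Accessibility: 0R0, 0R1, 1R1
Branch closes: p and ¬p both at 1.
Every branch closes; the branch above is one of them.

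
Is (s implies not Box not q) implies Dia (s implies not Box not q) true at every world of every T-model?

Tableau for the negation not ((s implies not Box not q) implies Dia (s implies not Box not q)):
1. not ((s implies not Box not q) implies Dia (s implies not Box not q)), u
2. s implies not Box not q, u   [neg-implies-rule on 1]
3. not Dia (s implies not Box not q), u   [neg-implies-rule on 1]
4. not (s implies not Box not q), u   [neg-Dia-rule on 3 via uRu]
5. s, u   [neg-implies-rule on 4]
6. Box not q, u   [neg-implies-rule on 4]
7. not q, u   [Box-rule on 6 via uRu]
8. not Box not q, u   [implies-rule on 2 (branches; this branch)]
9. q, v   [neg-Box-rule on 8: fresh world v, uRv]
10. not (s implies not Box not q), v   [neg-Dia-rule on 3 via uRv]
11. s, v   [neg-implies-rule on 10]
12. Box not q, v   [neg-implies-rule on 10]
13. not q, v   [Box-rule on 6 via uRv]
Accessibility: uRu, uRv, vRv
Branch closes: q and not q both at v.
Every branch of the negation's tableau closes; the branch above is one of them.

Valid in T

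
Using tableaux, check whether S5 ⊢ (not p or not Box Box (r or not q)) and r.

Not valid

Tableau for the negation not ((not p or not Box Box (r or not q)) and r):
1. not ((not p or not Box Box (r or not q)) and r), w0
2. not r, w0   [neg-and-rule on 1 (branches; this branch)]
Accessibility: w0Rw0
The negation has an open branch (countermodel exists).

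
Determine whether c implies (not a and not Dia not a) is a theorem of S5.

No, not valid

Tableau for the negation not (c implies (not a and not Dia not a)):
1. not (c implies (not a and not Dia not a)), 0
2. c, 0   [neg-implies-rule on 1]
3. not (not a and not Dia not a), 0   [neg-implies-rule on 1]
4. Dia not a, 0   [neg-and-rule on 3 (branches; this branch)]
5. not a, 1   [Dia-rule on 4: fresh world 1, 0R1]
Accessibility: 0R0, 0R1, 1R0, 1R1
The negation has an open branch (countermodel exists).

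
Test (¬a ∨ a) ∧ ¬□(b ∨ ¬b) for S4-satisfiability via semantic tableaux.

No, unsatisfiable

1. (¬a ∨ a) ∧ ¬□(b ∨ ¬b), u
2. ¬a ∨ a, u
3. ¬□(b ∨ ¬b), u
4. a, u
5. ¬(b ∨ ¬b), v
6. ¬b, v
7. b, v
Accessibility: uRu, uRv, vRv
Branch closes: b and ¬b both at v.
(One branch shown.) All branches close.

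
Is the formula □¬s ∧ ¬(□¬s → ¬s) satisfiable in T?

Unsatisfiable

1. □¬s ∧ ¬(□¬s → ¬s), u
2. □¬s, u   [∧-rule on 1]
3. ¬(□¬s → ¬s), u   [∧-rule on 1]
4. s, u   [¬→-rule on 3]
5. ¬s, u   [□-rule on 2 via uRu]
Accessibility: uRu
Branch closes: s and ¬s both at u.
(One branch shown.) All branches close.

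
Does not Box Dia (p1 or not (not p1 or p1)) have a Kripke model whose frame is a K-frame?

Satisfiable

1. not Box Dia (p1 or not (not p1 or p1)), 0
2. not Dia (p1 or not (not p1 or p1)), 1
Accessibility: 0R1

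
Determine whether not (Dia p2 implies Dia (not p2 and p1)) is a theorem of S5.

Tableau for the negation Dia p2 implies Dia (not p2 and p1):
1. Dia p2 implies Dia (not p2 and p1), u
2. Dia (not p2 and p1), u
3. not p2 and p1, v
4. not p2, v
5. p1, v
Accessibility: uRu, uRv, vRu, vRv
The negation has an open branch (countermodel exists).

No, not valid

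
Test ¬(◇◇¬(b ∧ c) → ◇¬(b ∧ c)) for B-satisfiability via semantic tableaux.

Satisfiable (open branch found)

1. ¬(◇◇¬(b ∧ c) → ◇¬(b ∧ c)), 0
2. ◇◇¬(b ∧ c), 0
3. ¬◇¬(b ∧ c), 0
4. b ∧ c, 0
5. b, 0
6. c, 0
7. ◇¬(b ∧ c), 1
8. b ∧ c, 1
9. b, 1
10. c, 1
11. ¬(b ∧ c), 2
12. ¬c, 2
Accessibility: 0R0, 0R1, 1R0, 1R1, 1R2, 2R1, 2R2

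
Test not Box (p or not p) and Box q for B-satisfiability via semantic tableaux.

Unsatisfiable (every branch closes)

1. not Box (p or not p) and Box q, w0
2. not Box (p or not p), w0
3. Box q, w0
4. q, w0
5. not (p or not p), w1
6. not p, w1
7. p, w1
Accessibility: w0Rw0, w0Rw1, w1Rw0, w1Rw1
Branch closes: p and not p both at w1.
(One branch shown.) All branches close.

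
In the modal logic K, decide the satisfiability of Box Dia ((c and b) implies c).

Satisfiable

1. Box Dia ((c and b) implies c), w0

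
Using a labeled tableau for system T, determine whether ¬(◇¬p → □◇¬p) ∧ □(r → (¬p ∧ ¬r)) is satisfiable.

1. ¬(◇¬p → □◇¬p) ∧ □(r → (¬p ∧ ¬r)), w0
2. ¬(◇¬p → □◇¬p), w0   [∧-rule on 1]
3. □(r → (¬p ∧ ¬r)), w0   [∧-rule on 1]
4. ◇¬p, w0   [¬→-rule on 2]
5. ¬□◇¬p, w0   [¬→-rule on 2]
6. r → (¬p ∧ ¬r), w0   [□-rule on 3 via w0Rw0]
7. ¬p ∧ ¬r, w0   [→-rule on 6 (branches; this branch)]
8. ¬p, w0   [∧-rule on 7]
9. ¬r, w0   [∧-rule on 7]
10. ¬p, w1   [◇-rule on 4: fresh world w1, w0Rw1]
11. r → (¬p ∧ ¬r), w1   [□-rule on 3 via w0Rw1]
12. ¬p ∧ ¬r, w1   [→-rule on 11 (branches; this branch)]
13. ¬r, w1   [∧-rule on 12]
14. ¬◇¬p, w2   [¬□-rule on 5: fresh world w2, w0Rw2]
15. r → (¬p ∧ ¬r), w2   [□-rule on 3 via w0Rw2]
16. p, w2   [¬◇-rule on 14 via w2Rw2]
17. ¬r, w2   [→-rule on 15 (branches; this branch)]
Accessibility: w0Rw0, w0Rw1, w0Rw2, w1Rw1, w2Rw2

Satisfiable (open branch found)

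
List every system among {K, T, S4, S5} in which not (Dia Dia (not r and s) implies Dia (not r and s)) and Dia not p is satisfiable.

S4-tableau for the formula:
1. not (Dia Dia (not r and s) implies Dia (not r and s)) and Dia not p, w0
2. not (Dia Dia (not r and s) implies Dia (not r and s)), w0
3. Dia not p, w0
4. Dia Dia (not r and s), w0
5. not Dia (not r and s), w0
6. not (not r and s), w0
7. not s, w0
8. not p, w1
9. not (not r and s), w1
10. not s, w1
11. Dia (not r and s), w2
12. not (not r and s), w2
13. not s, w2
14. not r and s, w3
15. not r, w3
16. s, w3
17. not (not r and s), w3
18. not s, w3
Accessibility: w0Rw0, w0Rw1, w0Rw2, w0Rw3, w1Rw1, w2Rw2, w2Rw3, w3Rw3
Branch closes: s and not s both at w3.
Every branch closes (one shown): unsatisfiable in S4, hence also in S5 (every S5-frame is an S4-frame).
T-tableau for the formula:
1. not (Dia Dia (not r and s) implies Dia (not r and s)) and Dia not p, w0
2. not (Dia Dia (not r and s) implies Dia (not r and s)), w0
3. Dia not p, w0
4. Dia Dia (not r and s), w0
5. not Dia (not r and s), w0
6. not (not r and s), w0
7. not s, w0
8. not p, w1
9. not (not r and s), w1
10. not s, w1
11. Dia (not r and s), w2
12. not (not r and s), w2
13. not s, w2
14. not r and s, w3
15. not r, w3
16. s, w3
Accessibility: w0Rw0, w0Rw1, w0Rw2, w1Rw1, w2Rw2, w2Rw3, w3Rw3
Complete open branch: satisfiable in T, hence also in K (this T-model is also a K-model).

K, T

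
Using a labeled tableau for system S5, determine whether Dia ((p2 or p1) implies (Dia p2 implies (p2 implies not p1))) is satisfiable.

Yes, satisfiable

1. Dia ((p2 or p1) implies (Dia p2 implies (p2 implies not p1))), 0
2. (p2 or p1) implies (Dia p2 implies (p2 implies not p1)), 1   [Dia-rule on 1: fresh world 1, 0R1]
3. Dia p2 implies (p2 implies not p1), 1   [implies-rule on 2 (branches; this branch)]
4. p2 implies not p1, 1   [implies-rule on 3 (branches; this branch)]
5. not p1, 1   [implies-rule on 4 (branches; this branch)]
Accessibility: 0R0, 0R1, 1R0, 1R1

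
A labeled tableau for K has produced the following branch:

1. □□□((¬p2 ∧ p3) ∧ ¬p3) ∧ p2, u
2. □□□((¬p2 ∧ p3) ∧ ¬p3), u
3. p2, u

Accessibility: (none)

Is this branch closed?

No atom appears with both signs at the same world.

Not closed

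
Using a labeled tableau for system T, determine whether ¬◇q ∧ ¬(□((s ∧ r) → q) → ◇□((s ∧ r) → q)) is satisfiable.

1. ¬◇q ∧ ¬(□((s ∧ r) → q) → ◇□((s ∧ r) → q)), u
2. ¬◇q, u
3. ¬(□((s ∧ r) → q) → ◇□((s ∧ r) → q)), u
4. □((s ∧ r) → q), u
5. ¬◇□((s ∧ r) → q), u
6. ¬q, u
7. (s ∧ r) → q, u
8. ¬□((s ∧ r) → q), u
9. ¬(s ∧ r), u
10. ¬r, u
11. ¬((s ∧ r) → q), v
12. s ∧ r, v
13. ¬q, v
14. s, v
15. r, v
16. (s ∧ r) → q, v
17. ¬□((s ∧ r) → q), v
18. ¬(s ∧ r), v
19. ¬r, v
Accessibility: uRu, uRv, vRv
Branch closes: r and ¬r both at v.
All branches of the tableau close; one closing branch shown above.

Unsatisfiable (every branch closes)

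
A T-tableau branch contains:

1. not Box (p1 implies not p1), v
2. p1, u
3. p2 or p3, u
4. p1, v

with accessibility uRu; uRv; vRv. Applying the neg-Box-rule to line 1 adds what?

a fresh world w with vRw, and not (p1 implies not p1) at w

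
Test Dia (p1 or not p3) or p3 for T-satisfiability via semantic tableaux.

1. Dia (p1 or not p3) or p3, u
2. p3, u
Accessibility: uRu

Satisfiable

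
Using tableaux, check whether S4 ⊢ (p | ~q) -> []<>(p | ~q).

Tableau for the negation ~((p | ~q) -> []<>(p | ~q)):
1. ~((p | ~q) -> []<>(p | ~q)), u
2. p | ~q, u
3. ~[]<>(p | ~q), u
4. ~q, u
5. ~<>(p | ~q), v
6. ~(p | ~q), v
7. ~p, v
8. q, v
Accessibility: uRu, uRv, vRv
The negation has an open branch (countermodel exists).

No, not valid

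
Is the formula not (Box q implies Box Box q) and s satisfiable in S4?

No, unsatisfiable

1. not (Box q implies Box Box q) and s, w0
2. not (Box q implies Box Box q), w0
3. s, w0
4. Box q, w0
5. not Box Box q, w0
6. q, w0
7. not Box q, w1
8. q, w1
9. not q, w2
10. q, w2
Accessibility: w0Rw0, w0Rw1, w0Rw2, w1Rw1, w1Rw2, w2Rw2
Branch closes: q and not q both at w2.
(One branch shown.) All branches close.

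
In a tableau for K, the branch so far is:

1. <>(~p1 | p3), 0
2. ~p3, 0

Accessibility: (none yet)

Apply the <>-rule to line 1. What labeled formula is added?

a fresh world 1 with 0R1, and ~p1 | p3 at 1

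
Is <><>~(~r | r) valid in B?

Invalid (countermodel exists)

Tableau for the negation ~<><>~(~r | r):
1. ~<><>~(~r | r), u
2. ~<>~(~r | r), u
3. ~r | r, u
4. r, u
Accessibility: uRu
The negation has an open branch (countermodel exists).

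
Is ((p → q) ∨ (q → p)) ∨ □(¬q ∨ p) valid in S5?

Valid in S5

Tableau for the negation ¬(((p → q) ∨ (q → p)) ∨ □(¬q ∨ p)):
1. ¬(((p → q) ∨ (q → p)) ∨ □(¬q ∨ p)), u
2. ¬((p → q) ∨ (q → p)), u   [¬∨-rule on 1]
3. ¬□(¬q ∨ p), u   [¬∨-rule on 1]
4. ¬(p → q), u   [¬∨-rule on 2]
5. ¬(q → p), u   [¬∨-rule on 2]
6. p, u   [¬→-rule on 4]
7. ¬q, u   [¬→-rule on 4]
8. q, u   [¬→-rule on 5]
9. ¬p, u   [¬→-rule on 5]
Accessibility: uRu
Branch closes: q and ¬q both at u.
Every branch of the negation's tableau closes; the branch above is one of them.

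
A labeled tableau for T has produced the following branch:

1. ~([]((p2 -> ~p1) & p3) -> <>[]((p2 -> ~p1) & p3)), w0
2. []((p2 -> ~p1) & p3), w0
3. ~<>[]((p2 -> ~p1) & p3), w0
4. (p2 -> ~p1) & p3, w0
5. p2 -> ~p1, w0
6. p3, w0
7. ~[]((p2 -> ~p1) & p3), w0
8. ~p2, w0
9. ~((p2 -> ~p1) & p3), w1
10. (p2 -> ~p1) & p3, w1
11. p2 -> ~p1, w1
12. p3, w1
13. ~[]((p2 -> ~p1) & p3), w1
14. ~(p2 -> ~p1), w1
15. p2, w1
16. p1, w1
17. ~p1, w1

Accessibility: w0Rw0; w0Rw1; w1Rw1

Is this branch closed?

Closed

Both p1 and ~p1 appear at w1.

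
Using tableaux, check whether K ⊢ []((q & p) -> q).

Tableau for the negation ~[]((q & p) -> q):
1. ~[]((q & p) -> q), 0
2. ~((q & p) -> q), 1
3. q & p, 1
4. ~q, 1
5. q, 1
6. p, 1
Accessibility: 0R1
Branch closes: q and ~q both at 1.
Every branch of the negation's tableau closes; the branch above is one of them.

Valid in K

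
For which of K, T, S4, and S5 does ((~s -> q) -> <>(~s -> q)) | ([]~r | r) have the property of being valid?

T-tableau for the negation ~(((~s -> q) -> <>(~s -> q)) | ([]~r | r)):
1. ~(((~s -> q) -> <>(~s -> q)) | ([]~r | r)), u
2. ~((~s -> q) -> <>(~s -> q)), u
3. ~([]~r | r), u
4. ~s -> q, u
5. ~<>(~s -> q), u
6. ~[]~r, u
7. ~r, u
8. ~(~s -> q), u
9. ~s, u
10. ~q, u
11. q, u
Accessibility: uRu
Branch closes: q and ~q both at u.
Every branch closes (one shown): valid in T, hence also in S4, S5 (every theorem of T is a theorem of S4 and S5).
K-tableau for the negation ~(((~s -> q) -> <>(~s -> q)) | ([]~r | r)):
1. ~(((~s -> q) -> <>(~s -> q)) | ([]~r | r)), u
2. ~((~s -> q) -> <>(~s -> q)), u
3. ~([]~r | r), u
4. ~s -> q, u
5. ~<>(~s -> q), u
6. ~[]~r, u
7. ~r, u
8. q, u
9. r, v
10. ~(~s -> q), v
11. ~s, v
12. ~q, v
Accessibility: uRv
Complete open branch: countermodel on a K-frame, so not valid in K.

T, S4, S5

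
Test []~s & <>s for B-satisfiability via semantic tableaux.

Unsatisfiable

1. []~s & <>s, 0
2. []~s, 0   [&-rule on 1]
3. <>s, 0   [&-rule on 1]
4. ~s, 0   [[]-rule on 2 via 0R0]
5. s, 1   [<>-rule on 3: fresh world 1, 0R1]
6. ~s, 1   [[]-rule on 2 via 0R1]
Accessibility: 0R0, 0R1, 1R0, 1R1
Branch closes: s and ~s both at 1.
All branches of the tableau close; one closing branch shown above.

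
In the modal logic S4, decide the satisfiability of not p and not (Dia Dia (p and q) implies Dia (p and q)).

1. not p and not (Dia Dia (p and q) implies Dia (p and q)), 0
2. not p, 0   [and-rule on 1]
3. not (Dia Dia (p and q) implies Dia (p and q)), 0   [and-rule on 1]
4. Dia Dia (p and q), 0   [neg-implies-rule on 3]
5. not Dia (p and q), 0   [neg-implies-rule on 3]
6. not (p and q), 0   [neg-Dia-rule on 5 via 0R0]
7. not q, 0   [neg-and-rule on 6 (branches; this branch)]
8. Dia (p and q), 1   [Dia-rule on 4: fresh world 1, 0R1]
9. not (p and q), 1   [neg-Dia-rule on 5 via 0R1]
10. not q, 1   [neg-and-rule on 9 (branches; this branch)]
11. p and q, 2   [Dia-rule on 8: fresh world 2, 1R2]
12. p, 2   [and-rule on 11]
13. q, 2   [and-rule on 11]
14. not (p and q), 2   [neg-Dia-rule on 5 via 0R2]
15. not q, 2   [neg-and-rule on 14 (branches; this branch)]
Accessibility: 0R0, 0R1, 0R2, 1R1, 1R2, 2R2
Branch closes: q and not q both at 2.
(One branch shown.) All branches close.

Unsatisfiable (every branch closes)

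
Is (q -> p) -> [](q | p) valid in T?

No, not valid

Tableau for the negation ~((q -> p) -> [](q | p)):
1. ~((q -> p) -> [](q | p)), w0
2. q -> p, w0
3. ~[](q | p), w0
4. p, w0
5. ~(q | p), w1
6. ~q, w1
7. ~p, w1
Accessibility: w0Rw0, w0Rw1, w1Rw1
The negation has an open branch (countermodel exists).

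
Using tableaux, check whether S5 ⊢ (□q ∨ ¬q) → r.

Tableau for the negation ¬((□q ∨ ¬q) → r):
1. ¬((□q ∨ ¬q) → r), 0
2. □q ∨ ¬q, 0
3. ¬r, 0
4. ¬q, 0
Accessibility: 0R0
The negation has an open branch (countermodel exists).

No, not valid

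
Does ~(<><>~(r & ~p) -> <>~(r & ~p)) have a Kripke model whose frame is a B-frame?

1. ~(<><>~(r & ~p) -> <>~(r & ~p)), w0
2. <><>~(r & ~p), w0
3. ~<>~(r & ~p), w0
4. r & ~p, w0
5. r, w0
6. ~p, w0
7. <>~(r & ~p), w1
8. r & ~p, w1
9. r, w1
10. ~p, w1
11. ~(r & ~p), w2
12. p, w2
Accessibility: w0Rw0, w0Rw1, w1Rw0, w1Rw1, w1Rw2, w2Rw1, w2Rw2

Satisfiable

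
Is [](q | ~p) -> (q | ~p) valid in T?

Tableau for the negation ~([](q | ~p) -> (q | ~p)):
1. ~([](q | ~p) -> (q | ~p)), w0
2. [](q | ~p), w0
3. ~(q | ~p), w0
4. ~q, w0
5. p, w0
6. q | ~p, w0
7. ~p, w0
Accessibility: w0Rw0
Branch closes: p and ~p both at w0.
All branches of the negation close; one closing branch shown above.

Yes, valid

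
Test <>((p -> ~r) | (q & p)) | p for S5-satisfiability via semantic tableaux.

1. <>((p -> ~r) | (q & p)) | p, w0
2. p, w0
Accessibility: w0Rw0

Yes, satisfiable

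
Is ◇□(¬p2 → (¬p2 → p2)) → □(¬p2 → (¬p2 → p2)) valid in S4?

Tableau for the negation ¬(◇□(¬p2 → (¬p2 → p2)) → □(¬p2 → (¬p2 → p2))):
1. ¬(◇□(¬p2 → (¬p2 → p2)) → □(¬p2 → (¬p2 → p2))), u
2. ◇□(¬p2 → (¬p2 → p2)), u
3. ¬□(¬p2 → (¬p2 → p2)), u
4. □(¬p2 → (¬p2 → p2)), v
5. ¬p2 → (¬p2 → p2), v
6. ¬p2 → p2, v
7. p2, v
8. ¬(¬p2 → (¬p2 → p2)), w
9. ¬p2, w
10. ¬(¬p2 → p2), w
Accessibility: uRu, uRv, uRw, vRv, wRw
The negation has an open branch (countermodel exists).

Not valid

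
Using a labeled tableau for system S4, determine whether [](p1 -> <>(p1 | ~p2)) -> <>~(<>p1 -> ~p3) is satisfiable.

Yes, satisfiable

1. [](p1 -> <>(p1 | ~p2)) -> <>~(<>p1 -> ~p3), 0
2. <>~(<>p1 -> ~p3), 0
3. ~(<>p1 -> ~p3), 1
4. <>p1, 1
5. p3, 1
6. p1, 2
Accessibility: 0R0, 0R1, 0R2, 1R1, 1R2, 2R2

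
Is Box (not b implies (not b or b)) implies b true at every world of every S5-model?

Invalid (countermodel exists)

Tableau for the negation not (Box (not b implies (not b or b)) implies b):
1. not (Box (not b implies (not b or b)) implies b), u
2. Box (not b implies (not b or b)), u
3. not b, u
4. not b implies (not b or b), u
5. not b or b, u
Accessibility: uRu
The negation has an open branch (countermodel exists).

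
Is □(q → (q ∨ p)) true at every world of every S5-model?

Yes, valid

Tableau for the negation ¬□(q → (q ∨ p)):
1. ¬□(q → (q ∨ p)), w0
2. ¬(q → (q ∨ p)), w1
3. q, w1
4. ¬(q ∨ p), w1
5. ¬q, w1
6. ¬p, w1
Accessibility: w0Rw0, w0Rw1, w1Rw0, w1Rw1
Branch closes: q and ¬q both at w1.
All branches of the negation close; one closing branch shown above.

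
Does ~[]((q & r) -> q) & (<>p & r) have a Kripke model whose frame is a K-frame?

1. ~[]((q & r) -> q) & (<>p & r), 0
2. ~[]((q & r) -> q), 0
3. <>p & r, 0
4. <>p, 0
5. r, 0
6. ~((q & r) -> q), 1
7. q & r, 1
8. ~q, 1
9. q, 1
10. r, 1
Accessibility: 0R1
Branch closes: q and ~q both at 1.
(One branch shown.) All branches close.

Unsatisfiable (every branch closes)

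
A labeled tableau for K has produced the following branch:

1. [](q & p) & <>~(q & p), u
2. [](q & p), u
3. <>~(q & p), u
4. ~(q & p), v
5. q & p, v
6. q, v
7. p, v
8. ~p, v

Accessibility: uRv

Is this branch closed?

Closed

Both p and ~p appear at v.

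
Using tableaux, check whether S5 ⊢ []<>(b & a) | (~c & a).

Not valid

Tableau for the negation ~([]<>(b & a) | (~c & a)):
1. ~([]<>(b & a) | (~c & a)), u
2. ~[]<>(b & a), u
3. ~(~c & a), u
4. ~a, u
5. ~<>(b & a), v
6. ~(b & a), u
7. ~(b & a), v
8. ~a, v
Accessibility: uRu, uRv, vRu, vRv
The negation has an open branch (countermodel exists).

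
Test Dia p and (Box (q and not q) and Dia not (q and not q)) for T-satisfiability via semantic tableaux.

1. Dia p and (Box (q and not q) and Dia not (q and not q)), 0
2. Dia p, 0   [and-rule on 1]
3. Box (q and not q) and Dia not (q and not q), 0   [and-rule on 1]
4. Box (q and not q), 0   [and-rule on 3]
5. Dia not (q and not q), 0   [and-rule on 3]
6. q and not q, 0   [Box-rule on 4 via 0R0]
7. q, 0   [and-rule on 6]
8. not q, 0   [and-rule on 6]
Accessibility: 0R0
Branch closes: q and not q both at 0.
All branches of the tableau close; one closing branch shown above.

Unsatisfiable (every branch closes)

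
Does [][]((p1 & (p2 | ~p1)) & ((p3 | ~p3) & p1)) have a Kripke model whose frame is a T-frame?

Satisfiable (open branch found)

1. [][]((p1 & (p2 | ~p1)) & ((p3 | ~p3) & p1)), w0
2. []((p1 & (p2 | ~p1)) & ((p3 | ~p3) & p1)), w0
3. (p1 & (p2 | ~p1)) & ((p3 | ~p3) & p1), w0
4. p1 & (p2 | ~p1), w0
5. (p3 | ~p3) & p1, w0
6. p1, w0
7. p2 | ~p1, w0
8. p3 | ~p3, w0
9. p2, w0
10. ~p3, w0
Accessibility: w0Rw0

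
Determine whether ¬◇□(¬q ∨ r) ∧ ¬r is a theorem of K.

Tableau for the negation ¬(¬◇□(¬q ∨ r) ∧ ¬r):
1. ¬(¬◇□(¬q ∨ r) ∧ ¬r), u
2. r, u
The negation has an open branch (countermodel exists).

Not valid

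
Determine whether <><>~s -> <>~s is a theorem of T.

Tableau for the negation ~(<><>~s -> <>~s):
1. ~(<><>~s -> <>~s), 0
2. <><>~s, 0
3. ~<>~s, 0
4. s, 0
5. <>~s, 1
6. s, 1
7. ~s, 2
Accessibility: 0R0, 0R1, 1R1, 1R2, 2R2
The negation has an open branch (countermodel exists).

Not valid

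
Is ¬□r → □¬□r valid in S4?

Tableau for the negation ¬(¬□r → □¬□r):
1. ¬(¬□r → □¬□r), u
2. ¬□r, u
3. ¬□¬□r, u
4. ¬r, v
5. □r, w
6. r, w
Accessibility: uRu, uRv, uRw, vRv, wRw
The negation has an open branch (countermodel exists).

No, not valid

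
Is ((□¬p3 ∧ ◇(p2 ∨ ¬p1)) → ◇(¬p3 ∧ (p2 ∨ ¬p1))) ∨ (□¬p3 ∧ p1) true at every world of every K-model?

Valid in K

Tableau for the negation ¬(((□¬p3 ∧ ◇(p2 ∨ ¬p1)) → ◇(¬p3 ∧ (p2 ∨ ¬p1))) ∨ (□¬p3 ∧ p1)):
1. ¬(((□¬p3 ∧ ◇(p2 ∨ ¬p1)) → ◇(¬p3 ∧ (p2 ∨ ¬p1))) ∨ (□¬p3 ∧ p1)), u
2. ¬((□¬p3 ∧ ◇(p2 ∨ ¬p1)) → ◇(¬p3 ∧ (p2 ∨ ¬p1))), u   [¬∨-rule on 1]
3. ¬(□¬p3 ∧ p1), u   [¬∨-rule on 1]
4. □¬p3 ∧ ◇(p2 ∨ ¬p1), u   [¬→-rule on 2]
5. ¬◇(¬p3 ∧ (p2 ∨ ¬p1)), u   [¬→-rule on 2]
6. □¬p3, u   [∧-rule on 4]
7. ◇(p2 ∨ ¬p1), u   [∧-rule on 4]
8. ¬p1, u   [¬∧-rule on 3 (branches; this branch)]
9. p2 ∨ ¬p1, v   [◇-rule on 7: fresh world v, uRv]
10. ¬(¬p3 ∧ (p2 ∨ ¬p1)), v   [¬◇-rule on 5 via uRv]
11. ¬p3, v   [□-rule on 6 via uRv]
12. ¬p1, v   [∨-rule on 9 (branches; this branch)]
13. ¬(p2 ∨ ¬p1), v   [¬∧-rule on 10 (branches; this branch)]
14. ¬p2, v   [¬∨-rule on 13]
15. p1, v   [¬∨-rule on 13]
Accessibility: uRv
Branch closes: p1 and ¬p1 both at v.
All branches of the negation close; one closing branch shown above.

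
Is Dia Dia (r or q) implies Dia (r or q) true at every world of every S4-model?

Yes, valid

Tableau for the negation not (Dia Dia (r or q) implies Dia (r or q)):
1. not (Dia Dia (r or q) implies Dia (r or q)), 0
2. Dia Dia (r or q), 0   [neg-implies-rule on 1]
3. not Dia (r or q), 0   [neg-implies-rule on 1]
4. not (r or q), 0   [neg-Dia-rule on 3 via 0R0]
5. not r, 0   [neg-or-rule on 4]
6. not q, 0   [neg-or-rule on 4]
7. Dia (r or q), 1   [Dia-rule on 2: fresh world 1, 0R1]
8. not (r or q), 1   [neg-Dia-rule on 3 via 0R1]
9. not r, 1   [neg-or-rule on 8]
10. not q, 1   [neg-or-rule on 8]
11. r or q, 2   [Dia-rule on 7: fresh world 2, 1R2]
12. not (r or q), 2   [neg-Dia-rule on 3 via 0R2]
13. not r, 2   [neg-or-rule on 12]
14. not q, 2   [neg-or-rule on 12]
15. q, 2   [or-rule on 11 (branches; this branch)]
Accessibility: 0R0, 0R1, 0R2, 1R1, 1R2, 2R2
Branch closes: q and not q both at 2.
All branches of the negation close; one closing branch shown above.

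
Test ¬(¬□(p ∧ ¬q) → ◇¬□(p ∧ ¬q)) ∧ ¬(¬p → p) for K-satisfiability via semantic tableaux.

Yes, satisfiable

1. ¬(¬□(p ∧ ¬q) → ◇¬□(p ∧ ¬q)) ∧ ¬(¬p → p), u
2. ¬(¬□(p ∧ ¬q) → ◇¬□(p ∧ ¬q)), u   [∧-rule on 1]
3. ¬(¬p → p), u   [∧-rule on 1]
4. ¬□(p ∧ ¬q), u   [¬→-rule on 2]
5. ¬◇¬□(p ∧ ¬q), u   [¬→-rule on 2]
6. ¬p, u   [¬→-rule on 3]
7. ¬(p ∧ ¬q), v   [¬□-rule on 4: fresh world v, uRv]
8. □(p ∧ ¬q), v   [¬◇-rule on 5 via uRv]
9. q, v   [¬∧-rule on 7 (branches; this branch)]
Accessibility: uRv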